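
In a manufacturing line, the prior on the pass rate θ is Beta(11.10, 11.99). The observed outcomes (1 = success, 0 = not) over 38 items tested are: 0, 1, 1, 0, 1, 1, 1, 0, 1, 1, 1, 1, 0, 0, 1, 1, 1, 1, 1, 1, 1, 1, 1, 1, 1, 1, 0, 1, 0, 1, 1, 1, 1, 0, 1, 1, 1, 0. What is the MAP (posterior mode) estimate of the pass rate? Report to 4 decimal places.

0.6617

The Beta prior is conjugate to a Binomial/Bernoulli likelihood; the update adds successes to α and failures to β.
Posterior: Beta(α+k, β+n−k) = Beta(11.10+29, 11.99+9) = Beta(40.10, 20.99).
Mode of Beta(a,b) for a,b>1 is (a−1)/(a+b−2) = 39.10/59.09 = 0.6617.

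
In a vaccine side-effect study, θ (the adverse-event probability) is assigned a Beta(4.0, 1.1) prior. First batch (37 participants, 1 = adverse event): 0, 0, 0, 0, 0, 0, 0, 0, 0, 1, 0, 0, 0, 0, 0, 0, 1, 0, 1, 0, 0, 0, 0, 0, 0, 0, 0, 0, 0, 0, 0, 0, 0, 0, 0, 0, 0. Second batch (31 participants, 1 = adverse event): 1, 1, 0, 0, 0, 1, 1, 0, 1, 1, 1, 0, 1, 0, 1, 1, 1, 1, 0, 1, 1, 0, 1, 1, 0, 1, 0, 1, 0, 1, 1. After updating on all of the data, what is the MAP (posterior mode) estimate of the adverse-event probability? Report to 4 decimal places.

0.3657

The Beta prior is conjugate to a Binomial/Bernoulli likelihood; the update adds successes to α and failures to β.
After batch 1: Beta(4.0+3, 1.1+34) = Beta(7.0, 35.1).
After batch 2: Beta(7.0+20, 35.1+11) = Beta(27.0, 46.1).
Mode of Beta(a,b) for a,b>1 is (a−1)/(a+b−2) = 26.0/71.1 = 0.3657.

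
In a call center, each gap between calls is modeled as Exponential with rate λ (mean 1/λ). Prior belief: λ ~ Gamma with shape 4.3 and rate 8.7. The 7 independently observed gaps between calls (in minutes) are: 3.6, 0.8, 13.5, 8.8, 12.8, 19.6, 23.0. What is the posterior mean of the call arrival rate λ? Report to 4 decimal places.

With a Gamma(shape α, rate β) prior on the exponential rate λ, the posterior after n observations with total T = Σxᵢ is Gamma(α+n, β+T).
Sum of observations T = 82.1 minutes; n = 7.
Posterior: Gamma(4.3+7, 8.7+82.1) = Gamma(11.3, 90.8).
Posterior mean of λ = α/β = 11.3/90.8 = 0.1244.

0.1244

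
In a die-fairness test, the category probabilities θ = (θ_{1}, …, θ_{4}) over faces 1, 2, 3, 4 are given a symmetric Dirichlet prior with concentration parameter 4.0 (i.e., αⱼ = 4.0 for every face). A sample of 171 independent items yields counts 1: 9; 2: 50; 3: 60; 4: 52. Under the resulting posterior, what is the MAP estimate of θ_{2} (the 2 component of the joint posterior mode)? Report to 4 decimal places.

The Dirichlet prior is conjugate to the Multinomial likelihood: each posterior αⱼ = prior αⱼ + observed count nⱼ.
Posterior concentration: (13.0, 54.0, 64.0, 56.0), total = 187.0.
Joint mode component: (α_{2}−1)/(Σα−K) = 53.0/183.0 = 0.2896.

0.2896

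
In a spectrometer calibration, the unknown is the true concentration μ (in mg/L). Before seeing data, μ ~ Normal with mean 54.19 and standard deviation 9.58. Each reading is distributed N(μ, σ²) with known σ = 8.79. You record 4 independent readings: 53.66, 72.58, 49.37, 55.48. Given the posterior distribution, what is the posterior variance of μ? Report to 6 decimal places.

15.957481

For Normal data with known variance σ², a Normal(μ₀, σ₀²) prior on μ is conjugate. Posterior precision = 1/σ₀² + n/σ²; posterior mean is the precision-weighted average of μ₀ and x̄.
σ₀² = 9.58² = 91.7764, σ² = 8.79² = 77.2641; σ² + n·σ₀² = 77.2641 + 4·91.7764 = 444.3697.
Posterior precision = 1/σ₀² + n/σ² = 1/91.7764 + 4/77.2641 = (σ² + n·σ₀²)/(σ₀²σ²) = 444.3697/(91.7764·77.2641); posterior variance σₙ² = σ₀²σ²/(σ² + n·σ₀²) = 91.7764·77.2641/444.3697 = 15.957481.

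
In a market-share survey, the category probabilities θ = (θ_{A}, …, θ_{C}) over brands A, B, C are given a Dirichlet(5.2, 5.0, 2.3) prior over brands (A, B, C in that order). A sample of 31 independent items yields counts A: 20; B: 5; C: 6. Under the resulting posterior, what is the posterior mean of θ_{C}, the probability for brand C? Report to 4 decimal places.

The Dirichlet prior is conjugate to the Multinomial likelihood: each posterior αⱼ = prior αⱼ + observed count nⱼ.
Posterior concentration: (25.2, 10.0, 8.3), total = 43.5.
E[θ_{C}|data] = α_{C}/Σα = 8.3/43.5 = 0.1908.

0.1908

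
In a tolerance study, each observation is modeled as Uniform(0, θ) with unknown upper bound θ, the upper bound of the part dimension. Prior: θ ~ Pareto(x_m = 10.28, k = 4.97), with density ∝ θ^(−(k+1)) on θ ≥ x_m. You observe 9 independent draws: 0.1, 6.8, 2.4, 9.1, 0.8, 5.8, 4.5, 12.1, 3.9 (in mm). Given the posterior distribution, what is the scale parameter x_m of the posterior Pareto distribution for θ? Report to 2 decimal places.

12.10

A Pareto(scale x_m, shape k) prior on the upper bound θ of Uniform(0, θ) is conjugate: posterior is Pareto(max(x_m, max xᵢ), k + n).
Sample maximum = 12.1; prior scale x_m = 10.28 → posterior scale = max = 12.10.
Posterior shape = 4.97 + 9 = 13.97.
Posterior scale x_m = 12.10.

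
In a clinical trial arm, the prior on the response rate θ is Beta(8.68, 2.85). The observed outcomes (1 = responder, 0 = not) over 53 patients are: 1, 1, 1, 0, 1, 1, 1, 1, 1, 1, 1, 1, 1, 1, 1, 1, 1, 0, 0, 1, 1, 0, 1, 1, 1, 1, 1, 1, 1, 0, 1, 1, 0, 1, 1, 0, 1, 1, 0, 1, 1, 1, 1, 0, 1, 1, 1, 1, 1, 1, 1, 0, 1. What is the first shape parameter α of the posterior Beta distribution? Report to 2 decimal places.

The Beta prior is conjugate to a Binomial/Bernoulli likelihood; the update adds successes to α and failures to β.
Posterior: Beta(α+k, β+n−k) = Beta(8.68+43, 2.85+10) = Beta(51.68, 12.85).
Posterior α = 51.68.

51.68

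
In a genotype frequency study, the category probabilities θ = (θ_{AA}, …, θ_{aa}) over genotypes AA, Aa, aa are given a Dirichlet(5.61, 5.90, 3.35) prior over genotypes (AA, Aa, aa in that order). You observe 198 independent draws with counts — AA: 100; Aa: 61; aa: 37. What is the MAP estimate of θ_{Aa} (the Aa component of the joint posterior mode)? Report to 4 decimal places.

0.3140

The Dirichlet prior is conjugate to the Multinomial likelihood: each posterior αⱼ = prior αⱼ + observed count nⱼ.
Posterior concentration: (105.61, 66.90, 40.35), total = 212.86.
Joint mode component: (α_{Aa}−1)/(Σα−K) = 65.90/209.86 = 0.3140.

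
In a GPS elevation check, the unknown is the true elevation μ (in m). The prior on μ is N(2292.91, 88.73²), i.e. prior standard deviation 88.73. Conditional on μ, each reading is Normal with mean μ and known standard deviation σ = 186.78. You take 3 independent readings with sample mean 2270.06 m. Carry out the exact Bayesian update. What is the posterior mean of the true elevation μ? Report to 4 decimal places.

For Normal data with known variance σ², a Normal(μ₀, σ₀²) prior on μ is conjugate. Posterior precision = 1/σ₀² + n/σ²; posterior mean is the precision-weighted average of μ₀ and x̄.
n·x̄ = 3·2270.06 = 6810.18.
σ₀² = 88.73² = 7873.0129, σ² = 186.78² = 34886.7684; σ² + n·σ₀² = 34886.7684 + 3·7873.0129 = 58505.8071.
Posterior mean = (μ₀/σ₀² + n·x̄/σ²)/(1/σ₀² + n/σ²) = (σ²·μ₀ + σ₀²·n·x̄)/(σ² + n·σ₀²) = (34886.7684·2292.91 + 7873.0129·6810.18)/58505.8071 = 133608855.123366/58505.8071 = 2283.6854.

2283.6854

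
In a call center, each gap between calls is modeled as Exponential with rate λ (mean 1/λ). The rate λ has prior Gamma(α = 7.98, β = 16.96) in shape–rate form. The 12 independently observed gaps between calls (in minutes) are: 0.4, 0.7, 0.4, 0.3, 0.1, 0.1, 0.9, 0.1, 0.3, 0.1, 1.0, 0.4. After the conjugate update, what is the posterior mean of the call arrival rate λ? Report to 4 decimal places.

0.9182

With a Gamma(shape α, rate β) prior on the exponential rate λ, the posterior after n observations with total T = Σxᵢ is Gamma(α+n, β+T).
Sum of observations T = 4.8 minutes; n = 12.
Posterior: Gamma(7.98+12, 16.96+4.8) = Gamma(19.98, 21.76).
Posterior mean of λ = α/β = 19.98/21.76 = 0.9182.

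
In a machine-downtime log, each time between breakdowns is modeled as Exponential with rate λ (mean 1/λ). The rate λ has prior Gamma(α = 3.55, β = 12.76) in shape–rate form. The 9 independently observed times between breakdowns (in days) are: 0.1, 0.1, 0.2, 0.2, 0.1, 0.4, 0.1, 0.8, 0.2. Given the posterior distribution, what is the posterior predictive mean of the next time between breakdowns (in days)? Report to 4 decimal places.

With a Gamma(shape α, rate β) prior on the exponential rate λ, the posterior after n observations with total T = Σxᵢ is Gamma(α+n, β+T).
Sum of observations T = 2.2 days; n = 9.
Posterior: Gamma(3.55+9, 12.76+2.2) = Gamma(12.55, 14.96).
The predictive distribution for the next observation is Lomax; its mean is β/(α−1) = 14.96/11.55 = 1.2952.

1.2952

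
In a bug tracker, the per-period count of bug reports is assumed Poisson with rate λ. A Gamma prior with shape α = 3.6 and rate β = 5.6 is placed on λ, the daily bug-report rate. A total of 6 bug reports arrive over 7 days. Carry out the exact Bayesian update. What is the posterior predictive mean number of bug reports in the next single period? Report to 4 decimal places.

With a Gamma(shape α, rate β) prior, the Poisson likelihood is conjugate: the posterior is Gamma(α + ΣXᵢ, β + n).
Posterior: Gamma(α+S, β+n) = Gamma(3.6+6, 5.6+7) = Gamma(9.6, 12.6).
The predictive distribution for one future period is NegBinom with mean α/β = 0.7619.

0.7619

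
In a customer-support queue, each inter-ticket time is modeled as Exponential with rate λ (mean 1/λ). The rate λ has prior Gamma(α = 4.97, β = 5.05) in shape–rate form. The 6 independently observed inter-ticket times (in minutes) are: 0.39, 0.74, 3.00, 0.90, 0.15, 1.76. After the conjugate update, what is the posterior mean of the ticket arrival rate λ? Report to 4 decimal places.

With a Gamma(shape α, rate β) prior on the exponential rate λ, the posterior after n observations with total T = Σxᵢ is Gamma(α+n, β+T).
Sum of observations T = 6.94 minutes; n = 6.
Posterior: Gamma(4.97+6, 5.05+6.94) = Gamma(10.97, 11.99).
Posterior mean of λ = α/β = 10.97/11.99 = 0.9149.

0.9149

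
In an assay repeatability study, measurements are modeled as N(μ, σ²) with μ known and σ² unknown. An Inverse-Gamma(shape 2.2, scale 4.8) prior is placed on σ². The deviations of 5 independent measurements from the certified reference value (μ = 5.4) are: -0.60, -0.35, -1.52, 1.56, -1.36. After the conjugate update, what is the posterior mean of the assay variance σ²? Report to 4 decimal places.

2.2535

With known mean μ and an Inverse-Gamma(α, β) prior on σ², the Normal likelihood is conjugate: posterior is Inv-Gamma(α + n/2, β + Σ(xᵢ−μ)²/2).
Σ(xᵢ−μ)² = (-0.60)² + (-0.35)² + (-1.52)² + (1.56)² + (-1.36)² = 7.0761.
Posterior: Inv-Gamma(2.2 + 5/2, 4.8 + 7.0761/2) = Inv-Gamma(4.70, 8.33805).
E[σ²|data] = β/(α−1) = 8.33805/3.70 = 2.2535.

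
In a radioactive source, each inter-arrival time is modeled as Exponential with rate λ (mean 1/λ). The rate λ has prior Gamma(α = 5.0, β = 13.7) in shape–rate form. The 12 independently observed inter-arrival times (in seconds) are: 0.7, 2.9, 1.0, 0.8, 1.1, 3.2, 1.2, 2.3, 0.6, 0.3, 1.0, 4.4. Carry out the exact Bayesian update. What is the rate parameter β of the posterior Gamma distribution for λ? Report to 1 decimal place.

With a Gamma(shape α, rate β) prior on the exponential rate λ, the posterior after n observations with total T = Σxᵢ is Gamma(α+n, β+T).
Sum of observations T = 19.5 seconds; n = 12.
Posterior: Gamma(5.0+12, 13.7+19.5) = Gamma(17.0, 33.2).
Posterior β = 33.2.

33.2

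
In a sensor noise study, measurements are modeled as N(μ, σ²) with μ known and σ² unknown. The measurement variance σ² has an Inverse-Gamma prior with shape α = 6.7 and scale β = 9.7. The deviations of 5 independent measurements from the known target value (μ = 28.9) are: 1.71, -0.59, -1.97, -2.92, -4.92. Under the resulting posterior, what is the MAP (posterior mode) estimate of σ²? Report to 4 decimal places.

2.9062

With known mean μ and an Inverse-Gamma(α, β) prior on σ², the Normal likelihood is conjugate: posterior is Inv-Gamma(α + n/2, β + Σ(xᵢ−μ)²/2).
Σ(xᵢ−μ)² = (1.71)² + (-0.59)² + (-1.97)² + (-2.92)² + (-4.92)² = 39.8859.
Posterior: Inv-Gamma(6.7 + 5/2, 9.7 + 39.8859/2) = Inv-Gamma(9.20, 29.64295).
Mode = β/(α+1) = 29.64295/10.20 = 2.9062.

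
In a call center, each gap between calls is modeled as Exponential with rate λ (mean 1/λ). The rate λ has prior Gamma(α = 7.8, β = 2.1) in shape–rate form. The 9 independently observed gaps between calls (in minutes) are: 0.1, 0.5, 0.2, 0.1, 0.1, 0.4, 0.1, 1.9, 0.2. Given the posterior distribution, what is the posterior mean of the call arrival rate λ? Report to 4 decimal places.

With a Gamma(shape α, rate β) prior on the exponential rate λ, the posterior after n observations with total T = Σxᵢ is Gamma(α+n, β+T).
Sum of observations T = 3.6 minutes; n = 9.
Posterior: Gamma(7.8+9, 2.1+3.6) = Gamma(16.8, 5.7).
Posterior mean of λ = α/β = 16.8/5.7 = 2.9474.

2.9474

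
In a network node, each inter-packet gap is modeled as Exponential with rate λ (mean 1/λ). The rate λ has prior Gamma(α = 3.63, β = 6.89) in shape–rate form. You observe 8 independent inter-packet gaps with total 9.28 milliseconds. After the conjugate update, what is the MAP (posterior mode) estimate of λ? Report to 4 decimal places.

0.6574

With a Gamma(shape α, rate β) prior on the exponential rate λ, the posterior after n observations with total T = Σxᵢ is Gamma(α+n, β+T).
Posterior: Gamma(3.63+8, 6.89+9.28) = Gamma(11.63, 16.17).
Mode = (α−1)/β = 0.6574.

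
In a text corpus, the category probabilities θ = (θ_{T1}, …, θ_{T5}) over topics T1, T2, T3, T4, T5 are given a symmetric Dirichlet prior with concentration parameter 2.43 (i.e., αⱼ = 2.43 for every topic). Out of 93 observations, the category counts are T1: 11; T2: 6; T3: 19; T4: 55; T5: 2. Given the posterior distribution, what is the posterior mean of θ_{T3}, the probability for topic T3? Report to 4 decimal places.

0.2038

The Dirichlet prior is conjugate to the Multinomial likelihood: each posterior αⱼ = prior αⱼ + observed count nⱼ.
Posterior concentration: (13.43, 8.43, 21.43, 57.43, 4.43), total = 105.15.
E[θ_{T3}|data] = α_{T3}/Σα = 21.43/105.15 = 0.2038.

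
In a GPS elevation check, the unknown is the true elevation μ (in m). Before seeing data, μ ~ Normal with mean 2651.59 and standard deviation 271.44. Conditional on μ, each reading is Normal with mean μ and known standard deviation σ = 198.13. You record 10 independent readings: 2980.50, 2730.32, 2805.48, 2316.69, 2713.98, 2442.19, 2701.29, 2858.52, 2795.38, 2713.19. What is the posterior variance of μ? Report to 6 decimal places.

For Normal data with known variance σ², a Normal(μ₀, σ₀²) prior on μ is conjugate. Posterior precision = 1/σ₀² + n/σ²; posterior mean is the precision-weighted average of μ₀ and x̄.
σ₀² = 271.44² = 73679.6736, σ² = 198.13² = 39255.4969; σ² + n·σ₀² = 39255.4969 + 10·73679.6736 = 776052.2329.
Posterior precision = 1/σ₀² + n/σ² = 1/73679.6736 + 10/39255.4969 = (σ² + n·σ₀²)/(σ₀²σ²) = 776052.2329/(73679.6736·39255.4969); posterior variance σₙ² = σ₀²σ²/(σ² + n·σ₀²) = 73679.6736·39255.4969/776052.2329 = 3726.981350.

3726.981350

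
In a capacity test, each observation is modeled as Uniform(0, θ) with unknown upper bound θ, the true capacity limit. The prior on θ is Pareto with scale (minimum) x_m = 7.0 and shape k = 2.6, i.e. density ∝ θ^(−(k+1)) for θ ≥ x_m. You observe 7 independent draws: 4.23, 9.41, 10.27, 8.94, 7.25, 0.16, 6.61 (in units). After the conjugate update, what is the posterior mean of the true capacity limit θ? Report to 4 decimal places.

11.4642

A Pareto(scale x_m, shape k) prior on the upper bound θ of Uniform(0, θ) is conjugate: posterior is Pareto(max(x_m, max xᵢ), k + n).
Sample maximum = 10.27; prior scale x_m = 7.0 → posterior scale = max = 10.27.
Posterior shape = 2.6 + 7 = 9.6.
E[θ|data] = k·x_m/(k−1) = 9.6·10.27/8.6 = 11.4642.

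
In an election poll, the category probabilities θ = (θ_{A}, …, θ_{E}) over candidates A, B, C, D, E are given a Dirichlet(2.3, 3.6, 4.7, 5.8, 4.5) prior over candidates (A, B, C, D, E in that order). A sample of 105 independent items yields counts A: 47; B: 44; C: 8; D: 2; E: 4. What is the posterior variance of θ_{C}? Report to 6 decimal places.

0.000715

The Dirichlet prior is conjugate to the Multinomial likelihood: each posterior αⱼ = prior αⱼ + observed count nⱼ.
Posterior concentration: (49.3, 47.6, 12.7, 7.8, 8.5), total = 125.9.
Var[θ_j] = α_j(Σα−α_j)/((Σα)²(Σα+1)) = 12.7·113.2/(125.9²·126.9) = 0.000715.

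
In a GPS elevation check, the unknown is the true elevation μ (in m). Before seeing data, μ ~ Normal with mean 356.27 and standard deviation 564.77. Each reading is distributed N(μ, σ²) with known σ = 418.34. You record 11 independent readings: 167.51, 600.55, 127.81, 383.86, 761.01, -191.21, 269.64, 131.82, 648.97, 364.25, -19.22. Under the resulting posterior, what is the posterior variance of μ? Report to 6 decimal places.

For Normal data with known variance σ², a Normal(μ₀, σ₀²) prior on μ is conjugate. Posterior precision = 1/σ₀² + n/σ²; posterior mean is the precision-weighted average of μ₀ and x̄.
σ₀² = 564.77² = 318965.1529, σ² = 418.34² = 175008.3556; σ² + n·σ₀² = 175008.3556 + 11·318965.1529 = 3683625.0375.
Posterior precision = 1/σ₀² + n/σ² = 1/318965.1529 + 11/175008.3556 = (σ² + n·σ₀²)/(σ₀²σ²) = 3683625.0375/(318965.1529·175008.3556); posterior variance σₙ² = σ₀²σ²/(σ² + n·σ₀²) = 318965.1529·175008.3556/3683625.0375 = 15153.976405.

15153.976405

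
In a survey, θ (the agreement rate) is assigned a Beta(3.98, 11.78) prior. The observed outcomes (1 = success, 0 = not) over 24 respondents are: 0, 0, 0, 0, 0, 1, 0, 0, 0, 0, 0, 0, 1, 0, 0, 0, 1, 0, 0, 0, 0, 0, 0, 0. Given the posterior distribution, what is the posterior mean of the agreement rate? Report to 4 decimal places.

The Beta prior is conjugate to a Binomial/Bernoulli likelihood; the update adds successes to α and failures to β.
Posterior: Beta(α+k, β+n−k) = Beta(3.98+3, 11.78+21) = Beta(6.98, 32.78).
Posterior mean = α/(α+β) = 6.98/39.76 = 0.1756.

0.1756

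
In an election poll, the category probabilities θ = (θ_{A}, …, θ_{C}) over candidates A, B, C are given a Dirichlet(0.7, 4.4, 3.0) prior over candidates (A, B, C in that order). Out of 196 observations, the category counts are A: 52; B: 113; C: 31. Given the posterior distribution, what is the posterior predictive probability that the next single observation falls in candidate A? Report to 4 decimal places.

0.2582

The Dirichlet prior is conjugate to the Multinomial likelihood: each posterior αⱼ = prior αⱼ + observed count nⱼ.
Posterior concentration: (52.7, 117.4, 34.0), total = 204.1.
P(next = A | data) = α_{A}/Σα = 0.2582.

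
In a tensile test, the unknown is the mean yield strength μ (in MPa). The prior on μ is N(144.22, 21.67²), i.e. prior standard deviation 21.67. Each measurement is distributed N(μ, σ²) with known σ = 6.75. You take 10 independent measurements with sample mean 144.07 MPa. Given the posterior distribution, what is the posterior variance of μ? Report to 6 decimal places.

For Normal data with known variance σ², a Normal(μ₀, σ₀²) prior on μ is conjugate. Posterior precision = 1/σ₀² + n/σ²; posterior mean is the precision-weighted average of μ₀ and x̄.
σ₀² = 21.67² = 469.5889, σ² = 6.75² = 45.5625; σ² + n·σ₀² = 45.5625 + 10·469.5889 = 4741.4515.
Posterior precision = 1/σ₀² + n/σ² = 1/469.5889 + 10/45.5625 = (σ² + n·σ₀²)/(σ₀²σ²) = 4741.4515/(469.5889·45.5625); posterior variance σₙ² = σ₀²σ²/(σ² + n·σ₀²) = 469.5889·45.5625/4741.4515 = 4.512467.

4.512467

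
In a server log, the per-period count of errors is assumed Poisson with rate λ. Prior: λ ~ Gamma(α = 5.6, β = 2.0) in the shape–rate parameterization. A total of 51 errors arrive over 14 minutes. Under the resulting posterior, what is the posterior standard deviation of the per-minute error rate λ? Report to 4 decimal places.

With a Gamma(shape α, rate β) prior, the Poisson likelihood is conjugate: the posterior is Gamma(α + ΣXᵢ, β + n).
Posterior: Gamma(α+S, β+n) = Gamma(5.6+51, 2.0+14) = Gamma(56.6, 16.0).
SD = √α/β = √56.6/16.0 = 0.4702.

0.4702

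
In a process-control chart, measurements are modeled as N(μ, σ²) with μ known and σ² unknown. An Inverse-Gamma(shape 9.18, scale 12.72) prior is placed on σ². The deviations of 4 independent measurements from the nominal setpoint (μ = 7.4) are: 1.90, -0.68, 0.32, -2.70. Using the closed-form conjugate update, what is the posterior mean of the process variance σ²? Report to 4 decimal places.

With known mean μ and an Inverse-Gamma(α, β) prior on σ², the Normal likelihood is conjugate: posterior is Inv-Gamma(α + n/2, β + Σ(xᵢ−μ)²/2).
Σ(xᵢ−μ)² = (1.90)² + (-0.68)² + (0.32)² + (-2.70)² = 11.4648.
Posterior: Inv-Gamma(9.18 + 4/2, 12.72 + 11.4648/2) = Inv-Gamma(11.18, 18.45240).
E[σ²|data] = β/(α−1) = 18.45240/10.18 = 1.8126.

1.8126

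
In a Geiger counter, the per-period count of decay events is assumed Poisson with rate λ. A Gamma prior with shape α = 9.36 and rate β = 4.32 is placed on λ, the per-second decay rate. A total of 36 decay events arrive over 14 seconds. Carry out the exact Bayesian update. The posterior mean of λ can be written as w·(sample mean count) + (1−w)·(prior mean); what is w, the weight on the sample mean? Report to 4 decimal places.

With a Gamma(shape α, rate β) prior, the Poisson likelihood is conjugate: the posterior is Gamma(α + ΣXᵢ, β + n).
Posterior mean = (α₀+S)/(β₀+n) = [n/(β₀+n)]·(S/n) + [β₀/(β₀+n)]·(α₀/β₀), so only n and β₀ enter the weight.
Weight on data w = n/(β₀+n) = 14/(4.32+14) = 14/18.32 = 0.7642.

0.7642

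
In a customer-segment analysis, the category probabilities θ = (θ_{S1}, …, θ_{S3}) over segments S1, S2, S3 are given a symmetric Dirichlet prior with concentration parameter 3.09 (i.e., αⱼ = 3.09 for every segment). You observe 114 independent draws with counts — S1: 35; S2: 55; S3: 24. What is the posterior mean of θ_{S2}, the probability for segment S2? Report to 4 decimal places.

The Dirichlet prior is conjugate to the Multinomial likelihood: each posterior αⱼ = prior αⱼ + observed count nⱼ.
Posterior concentration: (38.09, 58.09, 27.09), total = 123.27.
E[θ_{S2}|data] = α_{S2}/Σα = 58.09/123.27 = 0.4712.

0.4712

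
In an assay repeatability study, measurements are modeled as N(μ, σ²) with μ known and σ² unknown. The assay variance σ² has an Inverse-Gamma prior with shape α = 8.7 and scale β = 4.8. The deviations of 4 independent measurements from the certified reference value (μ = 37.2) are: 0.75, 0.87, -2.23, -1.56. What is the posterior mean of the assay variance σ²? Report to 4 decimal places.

0.9446

With known mean μ and an Inverse-Gamma(α, β) prior on σ², the Normal likelihood is conjugate: posterior is Inv-Gamma(α + n/2, β + Σ(xᵢ−μ)²/2).
Σ(xᵢ−μ)² = (0.75)² + (0.87)² + (-2.23)² + (-1.56)² = 8.7259.
Posterior: Inv-Gamma(8.7 + 4/2, 4.8 + 8.7259/2) = Inv-Gamma(10.70, 9.16295).
E[σ²|data] = β/(α−1) = 9.16295/9.70 = 0.9446.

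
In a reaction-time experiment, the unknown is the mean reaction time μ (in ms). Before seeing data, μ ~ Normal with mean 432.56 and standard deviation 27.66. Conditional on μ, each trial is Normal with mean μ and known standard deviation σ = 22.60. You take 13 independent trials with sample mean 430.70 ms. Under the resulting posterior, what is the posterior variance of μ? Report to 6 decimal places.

37.370147

For Normal data with known variance σ², a Normal(μ₀, σ₀²) prior on μ is conjugate. Posterior precision = 1/σ₀² + n/σ²; posterior mean is the precision-weighted average of μ₀ and x̄.
σ₀² = 27.66² = 765.0756, σ² = 22.60² = 510.76; σ² + n·σ₀² = 510.76 + 13·765.0756 = 10456.7428.
Posterior precision = 1/σ₀² + n/σ² = 1/765.0756 + 13/510.76 = (σ² + n·σ₀²)/(σ₀²σ²) = 10456.7428/(765.0756·510.76); posterior variance σₙ² = σ₀²σ²/(σ² + n·σ₀²) = 765.0756·510.76/10456.7428 = 37.370147.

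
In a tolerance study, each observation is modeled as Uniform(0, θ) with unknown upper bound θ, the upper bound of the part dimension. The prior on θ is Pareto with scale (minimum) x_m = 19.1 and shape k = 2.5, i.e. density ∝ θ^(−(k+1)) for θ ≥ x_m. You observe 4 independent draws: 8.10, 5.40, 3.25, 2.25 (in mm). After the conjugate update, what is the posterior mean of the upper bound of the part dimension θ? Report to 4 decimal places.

A Pareto(scale x_m, shape k) prior on the upper bound θ of Uniform(0, θ) is conjugate: posterior is Pareto(max(x_m, max xᵢ), k + n).
Sample maximum = 8.10; prior scale x_m = 19.1 → posterior scale = max = 19.10.
Posterior shape = 2.5 + 4 = 6.5.
E[θ|data] = k·x_m/(k−1) = 6.5·19.10/5.5 = 22.5727.

22.5727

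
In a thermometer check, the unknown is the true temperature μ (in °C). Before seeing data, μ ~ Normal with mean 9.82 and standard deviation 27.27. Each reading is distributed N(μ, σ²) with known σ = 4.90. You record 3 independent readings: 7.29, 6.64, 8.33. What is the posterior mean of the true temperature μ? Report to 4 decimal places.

7.4456

For Normal data with known variance σ², a Normal(μ₀, σ₀²) prior on μ is conjugate. Posterior precision = 1/σ₀² + n/σ²; posterior mean is the precision-weighted average of μ₀ and x̄.
Σxᵢ = 7.29 + 6.64 + 8.33 = 22.26, so n·x̄ = 22.26.
σ₀² = 27.27² = 743.6529, σ² = 4.90² = 24.01; σ² + n·σ₀² = 24.01 + 3·743.6529 = 2254.9687.
Posterior mean = (μ₀/σ₀² + n·x̄/σ²)/(1/σ₀² + n/σ²) = (σ²·μ₀ + σ₀²·n·x̄)/(σ² + n·σ₀²) = (24.01·9.82 + 743.6529·22.26)/2254.9687 = 16789.491754/2254.9687 = 7.4456.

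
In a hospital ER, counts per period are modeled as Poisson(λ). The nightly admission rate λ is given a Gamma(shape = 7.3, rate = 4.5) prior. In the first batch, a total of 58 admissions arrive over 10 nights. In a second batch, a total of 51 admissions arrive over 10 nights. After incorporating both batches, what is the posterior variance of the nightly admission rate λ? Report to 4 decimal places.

0.1938

With a Gamma(shape α, rate β) prior, the Poisson likelihood is conjugate: the posterior is Gamma(α + ΣXᵢ, β + n).
After batch 1: Gamma(α+S, β+n) = Gamma(7.3+58, 4.5+10) = Gamma(65.3, 14.5).
After batch 2: Gamma(α+S, β+n) = Gamma(65.3+51, 14.5+10) = Gamma(116.3, 24.5).
Var = α/β² = 116.3/24.5² = 0.1938.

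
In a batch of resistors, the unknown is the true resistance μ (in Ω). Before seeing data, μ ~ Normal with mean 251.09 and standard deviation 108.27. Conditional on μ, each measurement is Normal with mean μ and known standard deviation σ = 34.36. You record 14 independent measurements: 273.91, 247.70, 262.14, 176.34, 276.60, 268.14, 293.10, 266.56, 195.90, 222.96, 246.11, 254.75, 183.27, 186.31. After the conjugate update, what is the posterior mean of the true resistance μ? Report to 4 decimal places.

For Normal data with known variance σ², a Normal(μ₀, σ₀²) prior on μ is conjugate. Posterior precision = 1/σ₀² + n/σ²; posterior mean is the precision-weighted average of μ₀ and x̄.
Σxᵢ = 273.91 + 247.70 + 262.14 + 176.34 + 276.60 + 268.14 + 293.10 + 266.56 + 195.90 + 222.96 + 246.11 + 254.75 + 183.27 + 186.31 = 3353.79, so n·x̄ = 3353.79.
σ₀² = 108.27² = 11722.3929, σ² = 34.36² = 1180.6096; σ² + n·σ₀² = 1180.6096 + 14·11722.3929 = 165294.1102.
Posterior mean = (μ₀/σ₀² + n·x̄/σ²)/(1/σ₀² + n/σ²) = (σ²·μ₀ + σ₀²·n·x̄)/(σ² + n·σ₀²) = (1180.6096·251.09 + 11722.3929·3353.79)/165294.1102 = 39610883.348555/165294.1102 = 239.6388.

239.6388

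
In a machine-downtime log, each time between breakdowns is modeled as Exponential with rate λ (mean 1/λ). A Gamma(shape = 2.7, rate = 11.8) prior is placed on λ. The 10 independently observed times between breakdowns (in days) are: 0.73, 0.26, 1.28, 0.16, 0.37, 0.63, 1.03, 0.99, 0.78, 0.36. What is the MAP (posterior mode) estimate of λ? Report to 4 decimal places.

0.6362

With a Gamma(shape α, rate β) prior on the exponential rate λ, the posterior after n observations with total T = Σxᵢ is Gamma(α+n, β+T).
Sum of observations T = 6.59 days; n = 10.
Posterior: Gamma(2.7+10, 11.8+6.59) = Gamma(12.7, 18.39).
Mode = (α−1)/β = 0.6362.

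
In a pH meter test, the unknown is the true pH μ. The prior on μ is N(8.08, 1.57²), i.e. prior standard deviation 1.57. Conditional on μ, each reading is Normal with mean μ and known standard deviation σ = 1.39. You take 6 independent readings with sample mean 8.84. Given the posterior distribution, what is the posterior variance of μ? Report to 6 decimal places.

0.284809

For Normal data with known variance σ², a Normal(μ₀, σ₀²) prior on μ is conjugate. Posterior precision = 1/σ₀² + n/σ²; posterior mean is the precision-weighted average of μ₀ and x̄.
σ₀² = 1.57² = 2.4649, σ² = 1.39² = 1.9321; σ² + n·σ₀² = 1.9321 + 6·2.4649 = 16.7215.
Posterior precision = 1/σ₀² + n/σ² = 1/2.4649 + 6/1.9321 = (σ² + n·σ₀²)/(σ₀²σ²) = 16.7215/(2.4649·1.9321); posterior variance σₙ² = σ₀²σ²/(σ² + n·σ₀²) = 2.4649·1.9321/16.7215 = 0.284809.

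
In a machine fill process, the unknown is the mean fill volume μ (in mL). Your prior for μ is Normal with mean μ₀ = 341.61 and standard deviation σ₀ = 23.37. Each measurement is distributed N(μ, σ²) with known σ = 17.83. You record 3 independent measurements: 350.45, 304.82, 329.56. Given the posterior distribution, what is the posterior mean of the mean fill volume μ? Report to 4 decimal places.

For Normal data with known variance σ², a Normal(μ₀, σ₀²) prior on μ is conjugate. Posterior precision = 1/σ₀² + n/σ²; posterior mean is the precision-weighted average of μ₀ and x̄.
Σxᵢ = 350.45 + 304.82 + 329.56 = 984.83, so n·x̄ = 984.83.
σ₀² = 23.37² = 546.1569, σ² = 17.83² = 317.9089; σ² + n·σ₀² = 317.9089 + 3·546.1569 = 1956.3796.
Posterior mean = (μ₀/σ₀² + n·x̄/σ²)/(1/σ₀² + n/σ²) = (σ²·μ₀ + σ₀²·n·x̄)/(σ² + n·σ₀²) = (317.9089·341.61 + 546.1569·984.83)/1956.3796 = 646472.559156/1956.3796 = 330.4433.

330.4433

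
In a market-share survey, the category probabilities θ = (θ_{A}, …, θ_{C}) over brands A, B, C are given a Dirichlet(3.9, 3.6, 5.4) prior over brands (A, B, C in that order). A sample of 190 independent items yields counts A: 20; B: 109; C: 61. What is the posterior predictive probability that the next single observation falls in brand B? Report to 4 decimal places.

0.5550

The Dirichlet prior is conjugate to the Multinomial likelihood: each posterior αⱼ = prior αⱼ + observed count nⱼ.
Posterior concentration: (23.9, 112.6, 66.4), total = 202.9.
P(next = B | data) = α_{B}/Σα = 0.5550.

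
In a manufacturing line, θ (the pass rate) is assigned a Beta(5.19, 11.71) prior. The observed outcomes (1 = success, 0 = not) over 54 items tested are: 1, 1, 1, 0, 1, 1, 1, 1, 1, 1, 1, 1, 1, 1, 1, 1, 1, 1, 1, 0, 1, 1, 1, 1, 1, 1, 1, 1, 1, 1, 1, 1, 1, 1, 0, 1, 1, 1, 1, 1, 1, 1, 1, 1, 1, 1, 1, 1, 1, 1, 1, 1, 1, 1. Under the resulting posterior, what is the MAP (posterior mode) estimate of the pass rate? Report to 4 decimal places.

The Beta prior is conjugate to a Binomial/Bernoulli likelihood; the update adds successes to α and failures to β.
Posterior: Beta(α+k, β+n−k) = Beta(5.19+51, 11.71+3) = Beta(56.19, 14.71).
Mode of Beta(a,b) for a,b>1 is (a−1)/(a+b−2) = 55.19/68.90 = 0.8010.

0.8010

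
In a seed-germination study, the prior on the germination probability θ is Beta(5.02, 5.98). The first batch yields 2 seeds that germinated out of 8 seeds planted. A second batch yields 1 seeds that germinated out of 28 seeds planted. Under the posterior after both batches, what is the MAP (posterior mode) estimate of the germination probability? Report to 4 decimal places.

The Beta prior is conjugate to a Binomial/Bernoulli likelihood; the update adds successes to α and failures to β.
After batch 1: Beta(5.02+2, 5.98+6) = Beta(7.02, 11.98).
After batch 2: Beta(7.02+1, 11.98+27) = Beta(8.02, 38.98).
Mode of Beta(a,b) for a,b>1 is (a−1)/(a+b−2) = 7.02/45.00 = 0.1560.

0.1560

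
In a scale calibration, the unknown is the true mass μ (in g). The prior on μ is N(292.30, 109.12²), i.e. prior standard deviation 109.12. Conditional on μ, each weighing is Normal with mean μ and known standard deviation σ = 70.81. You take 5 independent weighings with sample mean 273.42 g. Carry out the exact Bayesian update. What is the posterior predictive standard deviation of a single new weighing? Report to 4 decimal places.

For Normal data with known variance σ², a Normal(μ₀, σ₀²) prior on μ is conjugate. Posterior precision = 1/σ₀² + n/σ²; posterior mean is the precision-weighted average of μ₀ and x̄.
σ₀² = 109.12² = 11907.1744, σ² = 70.81² = 5014.0561; σ² + n·σ₀² = 5014.0561 + 5·11907.1744 = 64549.9281.
Posterior precision = 1/σ₀² + n/σ² = 1/11907.1744 + 5/5014.0561 = (σ² + n·σ₀²)/(σ₀²σ²) = 64549.9281/(11907.1744·5014.0561); posterior variance σₙ² = σ₀²σ²/(σ² + n·σ₀²) = 11907.1744·5014.0561/64549.9281 = 924.915677.
Predictive variance for one new observation = σₙ² + σ² = 11907.1744·5014.0561/64549.9281 + 5014.0561 = σ²·(σ₀² + 64549.9281)/64549.9281 = 5014.0561·76457.1025/64549.9281 = 5938.971777; SD = √(5014.0561·76457.1025/64549.9281) = 77.0647.

77.0647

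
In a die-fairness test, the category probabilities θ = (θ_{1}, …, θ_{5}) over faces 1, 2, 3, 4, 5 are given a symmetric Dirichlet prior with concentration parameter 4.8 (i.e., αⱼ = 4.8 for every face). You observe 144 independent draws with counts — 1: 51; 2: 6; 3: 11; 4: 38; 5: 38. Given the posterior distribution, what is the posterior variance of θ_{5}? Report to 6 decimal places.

The Dirichlet prior is conjugate to the Multinomial likelihood: each posterior αⱼ = prior αⱼ + observed count nⱼ.
Posterior concentration: (55.8, 10.8, 15.8, 42.8, 42.8), total = 168.0.
Var[θ_j] = α_j(Σα−α_j)/((Σα)²(Σα+1)) = 42.8·125.2/(168.0²·169.0) = 0.001123.

0.001123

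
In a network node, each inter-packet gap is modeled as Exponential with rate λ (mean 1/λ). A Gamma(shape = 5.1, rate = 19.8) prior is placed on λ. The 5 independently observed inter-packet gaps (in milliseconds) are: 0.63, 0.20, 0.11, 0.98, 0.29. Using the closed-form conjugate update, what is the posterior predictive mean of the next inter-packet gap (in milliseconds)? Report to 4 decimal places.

With a Gamma(shape α, rate β) prior on the exponential rate λ, the posterior after n observations with total T = Σxᵢ is Gamma(α+n, β+T).
Sum of observations T = 2.21 milliseconds; n = 5.
Posterior: Gamma(5.1+5, 19.8+2.21) = Gamma(10.1, 22.01).
The predictive distribution for the next observation is Lomax; its mean is β/(α−1) = 22.01/9.1 = 2.4187.

2.4187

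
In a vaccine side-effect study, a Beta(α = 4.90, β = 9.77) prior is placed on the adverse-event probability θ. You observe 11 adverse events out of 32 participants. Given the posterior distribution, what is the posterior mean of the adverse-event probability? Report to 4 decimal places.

The Beta prior is conjugate to a Binomial/Bernoulli likelihood; the update adds successes to α and failures to β.
Posterior: Beta(α+k, β+n−k) = Beta(4.90+11, 9.77+21) = Beta(15.90, 30.77).
Posterior mean = α/(α+β) = 15.90/46.67 = 0.3407.

0.3407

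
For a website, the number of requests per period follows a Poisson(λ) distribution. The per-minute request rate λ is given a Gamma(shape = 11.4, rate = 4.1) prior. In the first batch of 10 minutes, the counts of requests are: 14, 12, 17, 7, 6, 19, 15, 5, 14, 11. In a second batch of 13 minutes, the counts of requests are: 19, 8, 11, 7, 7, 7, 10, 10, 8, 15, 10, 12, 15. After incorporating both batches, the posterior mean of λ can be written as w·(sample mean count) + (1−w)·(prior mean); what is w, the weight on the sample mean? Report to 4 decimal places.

0.8487

With a Gamma(shape α, rate β) prior, the Poisson likelihood is conjugate: the posterior is Gamma(α + ΣXᵢ, β + n).
Total number of minutes: n = 10 + 13 = 23.
Posterior mean = (α₀+S)/(β₀+n) = [n/(β₀+n)]·(S/n) + [β₀/(β₀+n)]·(α₀/β₀), so only n and β₀ enter the weight.
Weight on data w = n/(β₀+n) = 23/(4.1+23) = 23/27.1 = 0.8487.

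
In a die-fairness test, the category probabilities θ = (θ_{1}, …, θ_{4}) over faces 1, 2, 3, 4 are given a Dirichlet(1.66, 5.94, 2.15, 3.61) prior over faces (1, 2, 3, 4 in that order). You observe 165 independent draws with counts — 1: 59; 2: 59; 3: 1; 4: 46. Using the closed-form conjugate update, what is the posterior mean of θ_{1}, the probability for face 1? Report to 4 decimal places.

The Dirichlet prior is conjugate to the Multinomial likelihood: each posterior αⱼ = prior αⱼ + observed count nⱼ.
Posterior concentration: (60.66, 64.94, 3.15, 49.61), total = 178.36.
E[θ_{1}|data] = α_{1}/Σα = 60.66/178.36 = 0.3401.

0.3401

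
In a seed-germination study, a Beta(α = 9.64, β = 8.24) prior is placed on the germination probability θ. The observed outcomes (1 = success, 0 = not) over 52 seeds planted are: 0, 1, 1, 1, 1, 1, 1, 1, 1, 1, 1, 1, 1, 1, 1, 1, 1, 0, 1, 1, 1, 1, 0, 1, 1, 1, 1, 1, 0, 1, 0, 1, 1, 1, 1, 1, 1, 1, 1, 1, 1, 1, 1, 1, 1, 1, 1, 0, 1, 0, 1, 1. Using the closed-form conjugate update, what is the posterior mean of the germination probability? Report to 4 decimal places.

0.7819

The Beta prior is conjugate to a Binomial/Bernoulli likelihood; the update adds successes to α and failures to β.
Posterior: Beta(α+k, β+n−k) = Beta(9.64+45, 8.24+7) = Beta(54.64, 15.24).
Posterior mean = α/(α+β) = 54.64/69.88 = 0.7819.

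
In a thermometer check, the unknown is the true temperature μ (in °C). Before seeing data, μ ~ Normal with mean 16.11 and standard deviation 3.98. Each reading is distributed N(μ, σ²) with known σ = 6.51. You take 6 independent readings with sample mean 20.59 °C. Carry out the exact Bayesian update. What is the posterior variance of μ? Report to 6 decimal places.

For Normal data with known variance σ², a Normal(μ₀, σ₀²) prior on μ is conjugate. Posterior precision = 1/σ₀² + n/σ²; posterior mean is the precision-weighted average of μ₀ and x̄.
σ₀² = 3.98² = 15.8404, σ² = 6.51² = 42.3801; σ² + n·σ₀² = 42.3801 + 6·15.8404 = 137.4225.
Posterior precision = 1/σ₀² + n/σ² = 1/15.8404 + 6/42.3801 = (σ² + n·σ₀²)/(σ₀²σ²) = 137.4225/(15.8404·42.3801); posterior variance σₙ² = σ₀²σ²/(σ² + n·σ₀²) = 15.8404·42.3801/137.4225 = 4.885064.

4.885064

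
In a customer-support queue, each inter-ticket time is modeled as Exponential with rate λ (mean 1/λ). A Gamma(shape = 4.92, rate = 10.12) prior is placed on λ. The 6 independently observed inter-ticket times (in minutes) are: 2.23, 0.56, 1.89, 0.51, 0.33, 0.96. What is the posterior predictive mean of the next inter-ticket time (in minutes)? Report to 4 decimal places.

1.6734

With a Gamma(shape α, rate β) prior on the exponential rate λ, the posterior after n observations with total T = Σxᵢ is Gamma(α+n, β+T).
Sum of observations T = 6.48 minutes; n = 6.
Posterior: Gamma(4.92+6, 10.12+6.48) = Gamma(10.92, 16.60).
The predictive distribution for the next observation is Lomax; its mean is β/(α−1) = 16.60/9.92 = 1.6734.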